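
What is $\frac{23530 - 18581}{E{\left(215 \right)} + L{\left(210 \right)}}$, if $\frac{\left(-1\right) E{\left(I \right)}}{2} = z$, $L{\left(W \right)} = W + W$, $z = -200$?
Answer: $\frac{4949}{820} \approx 6.0354$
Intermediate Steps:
$L{\left(W \right)} = 2 W$
$E{\left(I \right)} = 400$ ($E{\left(I \right)} = \left(-2\right) \left(-200\right) = 400$)
$\frac{23530 - 18581}{E{\left(215 \right)} + L{\left(210 \right)}} = \frac{23530 - 18581}{400 + 2 \cdot 210} = \frac{4949}{400 + 420} = \frac{4949}{820}$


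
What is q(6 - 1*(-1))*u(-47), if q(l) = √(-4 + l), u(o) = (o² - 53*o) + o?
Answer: 4653*√3 ≈ 8059.2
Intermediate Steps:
u(o) = o² - 52*o
q(6 - 1*(-1))*u(-47) = √(-4 + (6 - 1*(-1)))*(-47*(-52 - 47)) = √(-4 + (6 + 1))*(-47*(-99)) = √(-4 + 7)*4653 = √3*4653 = 4653*√3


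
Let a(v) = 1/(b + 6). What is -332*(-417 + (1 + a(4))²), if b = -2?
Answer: 551701/4 ≈ 1.3793e+5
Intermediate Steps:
a(v) = ¼ (a(v) = 1/(-2 + 6) = 1/4 = ¼)
-332*(-417 + (1 + a(4))²) = -332*(-417 + (1 + ¼)²) = -332*(-417 + (5/4)²) = -332*(-417 + 25/16) = -332*(-6647/16) = 551701/4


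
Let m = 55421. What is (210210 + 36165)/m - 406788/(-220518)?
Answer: 12812453333/2036888013 ≈ 6.2902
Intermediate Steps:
(210210 + 36165)/m - 406788/(-220518) = (210210 + 36165)/55421 - 406788/(-220518) = 246375*(1/55421) - 406788*(-1/220518) = 246375/55421 + 67798/36753 = 12812453333/2036888013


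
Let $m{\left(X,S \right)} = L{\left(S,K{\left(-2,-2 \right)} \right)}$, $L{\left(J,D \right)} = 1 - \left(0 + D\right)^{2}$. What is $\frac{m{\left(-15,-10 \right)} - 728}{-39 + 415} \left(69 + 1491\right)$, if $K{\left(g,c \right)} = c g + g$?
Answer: $- \frac{142545}{47} \approx -3032.9$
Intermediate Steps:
$K{\left(g,c \right)} = g + c g$
$L{\left(J,D \right)} = 1 - D^{2}$
$m{\left(X,S \right)} = -3$ ($m{\left(X,S \right)} = 1 - \left(- 2 \left(1 - 2\right)\right)^{2} = 1 - \left(\left(-2\right) \left(-1\right)\right)^{2} = 1 - 2^{2} = 1 - 4 = -3$)
$\frac{m{\left(-15,-10 \right)} - 728}{-39 + 415} \left(69 + 1491\right) = \frac{-3 - 728}{-39 + 415} \left(69 + 1491\right) = - \frac{731}{376} \cdot 1560 = \left(-731\right) \frac{1}{376} \cdot 1560 = \left(- \frac{731}{376}\right) 1560 = - \frac{142545}{47}$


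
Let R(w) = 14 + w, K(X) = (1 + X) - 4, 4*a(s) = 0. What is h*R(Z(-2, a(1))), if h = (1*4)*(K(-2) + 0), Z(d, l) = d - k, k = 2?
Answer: -200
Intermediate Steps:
a(s) = 0 (a(s) = (¼)*0 = 0)
K(X) = -3 + X
Z(d, l) = -2 + d (Z(d, l) = d - 1*2 = d - 2 = -2 + d)
h = -20 (h = (1*4)*((-3 - 2) + 0) = 4*(-5 + 0) = 4*(-5) = -20)
h*R(Z(-2, a(1))) = -20*(14 + (-2 - 2)) = -20*(14 - 4) = -20*10 = -200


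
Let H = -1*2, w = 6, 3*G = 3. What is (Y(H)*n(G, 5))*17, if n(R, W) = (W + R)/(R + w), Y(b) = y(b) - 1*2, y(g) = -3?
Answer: -510/7 ≈ -72.857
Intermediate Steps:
G = 1 (G = (1/3)*3 = 1)
H = -2
Y(b) = -5 (Y(b) = -3 - 1*2 = -3 - 2 = -5)
n(R, W) = (R + W)/(6 + R) (n(R, W) = (W + R)/(R + 6) = (R + W)/(6 + R))
(Y(H)*n(G, 5))*17 = -5*(1 + 5)/(6 + 1)*17 = -5*6/7*17 = -30/7*17 = -510/7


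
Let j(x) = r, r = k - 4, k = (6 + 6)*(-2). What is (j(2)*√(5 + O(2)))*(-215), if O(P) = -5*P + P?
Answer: 6020*I*√3 ≈ 10427.0*I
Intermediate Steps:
k = -24 (k = 12*(-2) = -24)
r = -28 (r = -24 - 4 = -28)
j(x) = -28
O(P) = -4*P
(j(2)*√(5 + O(2)))*(-215) = -28*√(5 - 4*2)*(-215) = -28*√(5 - 8)*(-215) = -28*I*√3*(-215) = 6020*I*√3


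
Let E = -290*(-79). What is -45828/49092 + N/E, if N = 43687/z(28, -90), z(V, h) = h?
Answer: -101938223/106775100 ≈ -0.95470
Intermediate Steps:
N = -43687/90 (N = 43687/(-90) = 43687*(-1/90) = -43687/90 ≈ -485.41)
E = 22910
-45828/49092 + N/E = -45828/49092 - 43687/90/22910 = -45828*1/49092 - 43687/90*1/22910 = -3819/4091 - 553/26100 = -101938223/106775100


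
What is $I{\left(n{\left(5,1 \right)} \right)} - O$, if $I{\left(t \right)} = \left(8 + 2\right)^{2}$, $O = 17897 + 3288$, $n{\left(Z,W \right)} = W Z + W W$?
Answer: $-21085$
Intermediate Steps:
$n{\left(Z,W \right)} = W^{2} + W Z$ ($n{\left(Z,W \right)} = W Z + W^{2} = W^{2} + W Z$)
$O = 21185$
$I{\left(t \right)} = 100$ ($I{\left(t \right)} = 10^{2} = 100$)
$I{\left(n{\left(5,1 \right)} \right)} - O = 100 - 21185 = -21085$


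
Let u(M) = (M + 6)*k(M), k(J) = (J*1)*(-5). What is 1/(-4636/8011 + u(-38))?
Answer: -8011/48711516 ≈ -0.00016446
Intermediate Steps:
k(J) = -5*J (k(J) = J*(-5) = -5*J)
u(M) = -5*M*(6 + M) (u(M) = (M + 6)*(-5*M) = (6 + M)*(-5*M) = -5*M*(6 + M))
1/(-4636/8011 + u(-38)) = 1/(-4636/8011 - 5*(-38)*(6 - 38)) = 1/(-4636*1/8011 - 5*(-38)*(-32)) = 1/(-4636/8011 - 6080) = 1/(-48711516/8011) = -8011/48711516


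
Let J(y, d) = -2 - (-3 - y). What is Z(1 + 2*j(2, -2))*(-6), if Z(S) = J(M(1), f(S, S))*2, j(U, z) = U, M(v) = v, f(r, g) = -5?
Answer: -24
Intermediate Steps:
J(y, d) = 1 + y (J(y, d) = -2 + (3 + y) = 1 + y)
Z(S) = 4 (Z(S) = (1 + 1)*2 = 2*2 = 4)
Z(1 + 2*j(2, -2))*(-6) = 4*(-6) = -24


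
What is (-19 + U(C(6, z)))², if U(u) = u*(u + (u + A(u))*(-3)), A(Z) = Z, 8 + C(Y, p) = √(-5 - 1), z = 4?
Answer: 57081 - 49440*I*√6 ≈ 57081.0 - 1.211e+5*I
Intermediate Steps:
C(Y, p) = -8 + I*√6 (C(Y, p) = -8 + √(-5 - 1) = -8 + √(-6) = -8 + I*√6)
U(u) = -5*u² (U(u) = u*(u + (u + u)*(-3)) = u*(u + (2*u)*(-3)) = u*(u - 6*u) = u*(-5*u) = -5*u²)
(-19 + U(C(6, z)))² = (-19 - 5*(-8 + I*√6)²)²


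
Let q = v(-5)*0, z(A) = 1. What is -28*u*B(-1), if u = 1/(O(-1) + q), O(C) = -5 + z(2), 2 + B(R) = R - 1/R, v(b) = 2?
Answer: -14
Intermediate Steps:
B(R) = -2 + R - 1/R (B(R) = -2 + (R - 1/R) = -2 + R - 1/R)
q = 0 (q = 2*0 = 0)
O(C) = -4 (O(C) = -5 + 1 = -4)
u = -1/4 (u = 1/(-4 + 0) = 1/(-4) = -1/4 ≈ -0.25000)
-28*u*B(-1) = -(-7)*(-2 - 1 - 1/(-1)) = -(-7)*(-2 - 1 - 1*(-1)) = -(-7)*(-2 - 1 + 1) = -(-7)*(-2) = -28*1/2 = -14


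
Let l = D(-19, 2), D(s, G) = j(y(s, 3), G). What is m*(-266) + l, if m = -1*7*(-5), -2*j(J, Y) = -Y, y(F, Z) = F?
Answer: -9309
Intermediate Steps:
j(J, Y) = Y/2 (j(J, Y) = -(-1)*Y/2 = Y/2)
D(s, G) = G/2
m = 35 (m = -7*(-5) = 35)
l = 1 (l = (½)*2 = 1)
m*(-266) + l = 35*(-266) + 1 = -9310 + 1 = -9309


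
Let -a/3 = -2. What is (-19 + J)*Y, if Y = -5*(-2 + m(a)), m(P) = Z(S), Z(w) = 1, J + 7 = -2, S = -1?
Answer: -140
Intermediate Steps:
a = 6 (a = -3*(-2) = 6)
J = -9 (J = -7 - 2 = -9)
m(P) = 1
Y = 5 (Y = -5*(-2 + 1) = -5*(-1) = 5)
(-19 + J)*Y = (-19 - 9)*5 = -28*5 = -140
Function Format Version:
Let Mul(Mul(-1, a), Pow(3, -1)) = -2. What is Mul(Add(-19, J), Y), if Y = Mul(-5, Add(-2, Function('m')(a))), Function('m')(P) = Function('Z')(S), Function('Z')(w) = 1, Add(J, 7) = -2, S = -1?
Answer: -140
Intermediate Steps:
a = 6 (a = Mul(-3, -2) = 6)
J = -9 (J = Add(-7, -2) = -9)
Function('m')(P) = 1
Y = 5 (Y = Mul(-5, Add(-2, 1)) = Mul(-5, -1) = 5)
Mul(Add(-19, J), Y) = Mul(Add(-19, -9), 5) = Mul(-28, 5) = -140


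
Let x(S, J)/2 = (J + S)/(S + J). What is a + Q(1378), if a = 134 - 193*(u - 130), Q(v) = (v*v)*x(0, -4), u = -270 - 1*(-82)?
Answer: 3859276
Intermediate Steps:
u = -188 (u = -270 + 82 = -188)
x(S, J) = 2 (x(S, J) = 2*((J + S)/(S + J)) = 2*((J + S)/(J + S)) = 2*1 = 2)
Q(v) = 2*v**2 (Q(v) = (v*v)*2 = v**2*2 = 2*v**2)
a = 61508 (a = 134 - 193*(-188 - 130) = 134 - 193*(-318) = 134 + 61374 = 61508)
a + Q(1378) = 61508 + 2*1378**2 = 61508 + 2*1898884 = 61508 + 3797768 = 3859276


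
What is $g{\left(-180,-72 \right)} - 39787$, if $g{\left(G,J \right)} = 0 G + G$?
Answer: $-39967$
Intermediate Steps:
$g{\left(G,J \right)} = G$ ($g{\left(G,J \right)} = 0 + G = G$)
$g{\left(-180,-72 \right)} - 39787 = -180 - 39787 = -39967$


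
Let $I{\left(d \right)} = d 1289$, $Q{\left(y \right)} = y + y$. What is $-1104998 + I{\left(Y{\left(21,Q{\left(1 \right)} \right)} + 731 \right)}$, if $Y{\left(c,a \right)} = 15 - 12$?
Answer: $-158872$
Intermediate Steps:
$Q{\left(y \right)} = 2 y$
$Y{\left(c,a \right)} = 3$ ($Y{\left(c,a \right)} = 15 - 12 = 3$)
$I{\left(d \right)} = 1289 d$
$-1104998 + I{\left(Y{\left(21,Q{\left(1 \right)} \right)} + 731 \right)} = -1104998 + 1289 \left(3 + 731\right) = -1104998 + 1289 \cdot 734 = -1104998 + 946126 = -158872$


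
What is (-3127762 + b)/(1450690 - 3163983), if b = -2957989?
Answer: 6085751/1713293 ≈ 3.5521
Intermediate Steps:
(-3127762 + b)/(1450690 - 3163983) = (-3127762 - 2957989)/(1450690 - 3163983) = -6085751/(-1713293) = -6085751*(-1/1713293) = 6085751/1713293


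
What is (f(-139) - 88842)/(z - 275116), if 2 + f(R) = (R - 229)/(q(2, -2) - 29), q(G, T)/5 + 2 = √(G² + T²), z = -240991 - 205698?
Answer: 117348572/953504405 - 736*√2/190700881 ≈ 0.12307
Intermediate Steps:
z = -446689
q(G, T) = -10 + 5*√(G² + T²)
f(R) = -2 + (-229 + R)/(-39 + 10*√2) (f(R) = -2 + (R - 229)/((-10 + 5*√(2² + (-2)²)) - 29) = -2 + (-229 + R)/((-10 + 5*√(4 + 4)) - 29) = -2 + (-229 + R)/((-10 + 5*√8) - 29) = -2 + (-229 + R)/((-10 + 5*(2*√2)) - 29) = -2 + (-229 + R)/((-10 + 10*√2) - 29) = -2 + (-229 + R)/(-39 + 10*√2))
(f(-139) - 88842)/(z - 275116) = ((6289/1321 - 39/1321*(-139) + 2290*√2/1321 - 10/1321*(-139)*√2) - 88842)/(-446689 - 275116) = ((6289/1321 + 5421/1321 + 2290*√2/1321 + 1390*√2/1321) - 88842)/(-721805) = ((11710/1321 + 3680*√2/1321) - 88842)*(-1/721805) = (-117348572/1321 + 3680*√2/1321)*(-1/721805) = 117348572/953504405 - 736*√2/190700881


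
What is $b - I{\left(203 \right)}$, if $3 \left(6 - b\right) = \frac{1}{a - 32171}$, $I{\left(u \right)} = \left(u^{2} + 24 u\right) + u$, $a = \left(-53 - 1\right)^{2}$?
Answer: $- \frac{4061588669}{87765} \approx -46278.0$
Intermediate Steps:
$a = 2916$ ($a = \left(-54\right)^{2} = 2916$)
$I{\left(u \right)} = u^{2} + 25 u$
$b = \frac{526591}{87765}$ ($b = 6 - \frac{1}{3 \left(2916 - 32171\right)} = 6 - \frac{1}{3 \left(-29255\right)} = 6 - - \frac{1}{87765} = 6 + \frac{1}{87765} = \frac{526591}{87765} \approx 6.0$)
$b - I{\left(203 \right)} = \frac{526591}{87765} - 203 \left(25 + 203\right) = \frac{526591}{87765} - 203 \cdot 228 = \frac{526591}{87765} - 46284 = - \frac{4061588669}{87765}$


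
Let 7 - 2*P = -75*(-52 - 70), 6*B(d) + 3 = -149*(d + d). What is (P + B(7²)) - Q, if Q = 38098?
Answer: -135311/3 ≈ -45104.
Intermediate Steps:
B(d) = -½ - 149*d/3 (B(d) = -½ + (-149*(d + d))/6 = -½ + (-298*d)/6 = -½ - 149*d/3)
P = -9143/2 (P = 7/2 - (-75)*(-52 - 70)/2 = 7/2 - (-75)*(-122)/2 = 7/2 - ½*9150 = 7/2 - 4575 = -9143/2 ≈ -4571.5)
(P + B(7²)) - Q = (-9143/2 + (-½ - 149/3*7²)) - 1*38098 = (-9143/2 + (-½ - 149/3*49)) - 38098 = (-9143/2 + (-½ - 7301/3)) - 38098 = (-9143/2 - 14605/6) - 38098 = -21017/3 - 38098 = -135311/3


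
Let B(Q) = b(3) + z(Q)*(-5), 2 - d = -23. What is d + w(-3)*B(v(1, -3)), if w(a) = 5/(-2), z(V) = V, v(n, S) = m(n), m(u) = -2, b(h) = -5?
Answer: 25/2 ≈ 12.500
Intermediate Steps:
v(n, S) = -2
d = 25 (d = 2 - 1*(-23) = 2 + 23 = 25)
w(a) = -5/2 (w(a) = 5*(-½) = -5/2)
B(Q) = -5 - 5*Q (B(Q) = -5 + Q*(-5) = -5 - 5*Q)
d + w(-3)*B(v(1, -3)) = 25 - 5*(-5 - 5*(-2))/2 = 25 - 5*(-5 + 10)/2 = 25 - 5/2*5 = 25 - 25/2 = 25/2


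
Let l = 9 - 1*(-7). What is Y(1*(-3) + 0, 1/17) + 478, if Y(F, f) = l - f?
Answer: 8397/17 ≈ 493.94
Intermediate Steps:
l = 16 (l = 9 + 7 = 16)
Y(F, f) = 16 - f
Y(1*(-3) + 0, 1/17) + 478 = (16 - 1/17) + 478 = 271/17 + 478 = 8397/17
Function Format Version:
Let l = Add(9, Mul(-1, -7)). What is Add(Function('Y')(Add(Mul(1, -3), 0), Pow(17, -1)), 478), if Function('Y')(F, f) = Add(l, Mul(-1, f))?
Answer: Rational(8397, 17) ≈ 493.94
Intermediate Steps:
l = 16 (l = Add(9, 7) = 16)
Function('Y')(F, f) = Add(16, Mul(-1, f))
Add(Function('Y')(Add(Mul(1, -3), 0), Pow(17, -1)), 478) = Add(Add(16, Mul(-1, Pow(17, -1))), 478) = Add(Add(16, Mul(-1, Rational(1, 17))), 478) = Add(Add(16, Rational(-1, 17)), 478) = Add(Rational(271, 17), 478) = Rational(8397, 17)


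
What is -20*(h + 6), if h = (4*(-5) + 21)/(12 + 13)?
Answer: -604/5 ≈ -120.80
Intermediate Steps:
h = 1/25 (h = (-20 + 21)/25 = 1*(1/25) = 1/25 ≈ 0.040000)
-20*(h + 6) = -20*(1/25 + 6) = -20*151/25 = -604/5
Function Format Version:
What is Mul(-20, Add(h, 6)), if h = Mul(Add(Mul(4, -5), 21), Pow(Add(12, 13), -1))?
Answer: Rational(-604, 5) ≈ -120.80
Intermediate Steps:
h = Rational(1, 25) (h = Mul(Add(-20, 21), Pow(25, -1)) = Mul(1, Rational(1, 25)) = Rational(1, 25) ≈ 0.040000)
Mul(-20, Add(h, 6)) = Mul(-20, Add(Rational(1, 25), 6)) = Mul(-20, Rational(151, 25)) = Rational(-604, 5)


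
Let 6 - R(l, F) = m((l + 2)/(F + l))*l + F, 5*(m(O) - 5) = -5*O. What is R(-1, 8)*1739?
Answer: 34780/7 ≈ 4968.6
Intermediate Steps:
m(O) = 5 - O (m(O) = 5 + (-5*O)/5 = 5 - O)
R(l, F) = 6 - F - l*(5 - (2 + l)/(F + l)) (R(l, F) = 6 - ((5 - (l + 2)/(F + l))*l + F) = 6 - ((5 - (2 + l)/(F + l))*l + F) = 6 - (l*(5 - (2 + l)/(F + l)) + F) = 6 - (F + l*(5 - (2 + l)/(F + l))) = 6 + (-F - l*(5 - (2 + l)/(F + l))) = 6 - F - l*(5 - (2 + l)/(F + l)))
R(-1, 8)*1739 = (((6 - 1*8)*(8 - 1) - 1*(-1)*(-2 + 4*(-1) + 5*8))/(8 - 1))*1739 = (((6 - 8)*7 - 1*(-1)*(-2 - 4 + 40))/7)*1739 = ((-2*7 - 1*(-1)*34)/7)*1739 = ((-14 + 34)/7)*1739 = ((1/7)*20)*1739 = (20/7)*1739 = 34780/7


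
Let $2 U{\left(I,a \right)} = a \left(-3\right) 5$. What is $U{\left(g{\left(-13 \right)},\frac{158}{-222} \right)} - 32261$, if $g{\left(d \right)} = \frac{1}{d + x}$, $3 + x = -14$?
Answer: $- \frac{2386919}{74} \approx -32256.0$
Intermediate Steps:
$x = -17$ ($x = -3 - 14 = -17$)
$g{\left(d \right)} = \frac{1}{-17 + d}$ ($g{\left(d \right)} = \frac{1}{d - 17} = \frac{1}{-17 + d}$)
$U{\left(I,a \right)} = - \frac{15 a}{2}$ ($U{\left(I,a \right)} = \frac{a \left(-3\right) 5}{2} = \frac{- 3 a 5}{2} = \frac{\left(-15\right) a}{2} = - \frac{15 a}{2}$)
$U{\left(g{\left(-13 \right)},\frac{158}{-222} \right)} - 32261 = - \frac{15 \frac{158}{-222}}{2} - 32261 = - \frac{15 \cdot 158 \left(- \frac{1}{222}\right)}{2} - 32261 = \left(- \frac{15}{2}\right) \left(- \frac{79}{111}\right) - 32261 = \frac{395}{74} - 32261 = - \frac{2386919}{74}$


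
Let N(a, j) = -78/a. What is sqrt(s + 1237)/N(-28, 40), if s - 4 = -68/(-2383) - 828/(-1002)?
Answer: 14*sqrt(196676230595371)/15520479 ≈ 12.650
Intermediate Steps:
s = 1932054/397961 (s = 4 + (-68/(-2383) - 828/(-1002)) = 4 + (-68*(-1/2383) - 828*(-1/1002)) = 4 + (68/2383 + 138/167) = 4 + 340210/397961 = 1932054/397961 ≈ 4.8549)
sqrt(s + 1237)/N(-28, 40) = sqrt(1932054/397961 + 1237)/((-78/(-28))) = sqrt(494209811/397961)/((-78*(-1/28))) = (sqrt(196676230595371)/397961)/(39/14) = (sqrt(196676230595371)/397961)*(14/39) = 14*sqrt(196676230595371)/15520479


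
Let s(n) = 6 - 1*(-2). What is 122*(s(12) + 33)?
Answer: 5002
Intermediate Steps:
s(n) = 8 (s(n) = 6 + 2 = 8)
122*(s(12) + 33) = 122*(8 + 33) = 122*41 = 5002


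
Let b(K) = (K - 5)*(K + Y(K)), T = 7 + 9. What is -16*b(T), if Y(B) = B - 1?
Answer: -5456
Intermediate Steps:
T = 16
Y(B) = -1 + B
b(K) = (-1 + 2*K)*(-5 + K) (b(K) = (K - 5)*(K + (-1 + K)) = (-5 + K)*(-1 + 2*K) = (-1 + 2*K)*(-5 + K))
-16*b(T) = -16*(5 - 11*16 + 2*16²) = -16*(5 - 176 + 2*256) = -16*(5 - 176 + 512) = -16*341 = -5456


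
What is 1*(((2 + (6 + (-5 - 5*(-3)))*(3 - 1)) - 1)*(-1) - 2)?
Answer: -35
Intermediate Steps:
1*(((2 + (6 + (-5 - 5*(-3)))*(3 - 1)) - 1)*(-1) - 2) = 1*(((2 + (6 + (-5 + 15))*2) - 1)*(-1) - 2) = 1*(((2 + (6 + 10)*2) - 1)*(-1) - 2) = 1*(((2 + 16*2) - 1)*(-1) - 2) = 1*(((2 + 32) - 1)*(-1) - 2) = 1*((34 - 1)*(-1) - 2) = 1*(33*(-1) - 2) = 1*(-33 - 2) = 1*(-35) = -35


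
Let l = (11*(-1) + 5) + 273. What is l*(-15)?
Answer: -4005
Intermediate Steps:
l = 267 (l = (-11 + 5) + 273 = -6 + 273 = 267)
l*(-15) = 267*(-15) = -4005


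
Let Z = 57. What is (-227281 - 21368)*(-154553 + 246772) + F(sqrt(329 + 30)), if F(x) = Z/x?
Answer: -22930162131 + 57*sqrt(359)/359 ≈ -2.2930e+10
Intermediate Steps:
F(x) = 57/x
(-227281 - 21368)*(-154553 + 246772) + F(sqrt(329 + 30)) = (-227281 - 21368)*(-154553 + 246772) + 57/(sqrt(329 + 30)) = -248649*92219 + 57/(sqrt(359)) = -22930162131 + 57*(sqrt(359)/359) = -22930162131 + 57*sqrt(359)/359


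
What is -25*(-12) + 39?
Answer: 339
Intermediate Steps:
-25*(-12) + 39 = 300 + 39 = 339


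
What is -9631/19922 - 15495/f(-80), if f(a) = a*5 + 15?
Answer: 8713813/219142 ≈ 39.763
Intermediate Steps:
f(a) = 15 + 5*a (f(a) = 5*a + 15 = 15 + 5*a)
-9631/19922 - 15495/f(-80) = -9631/19922 - 15495/(15 + 5*(-80)) = -9631*1/19922 - 15495/(15 - 400) = -9631/19922 - 15495/(-385) = -9631/19922 - 15495*(-1/385) = -9631/19922 + 3099/77 = 8713813/219142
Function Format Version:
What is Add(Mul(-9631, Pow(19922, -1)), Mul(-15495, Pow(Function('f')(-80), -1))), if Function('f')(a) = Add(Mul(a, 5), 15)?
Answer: Rational(8713813, 219142) ≈ 39.763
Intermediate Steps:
Function('f')(a) = Add(15, Mul(5, a)) (Function('f')(a) = Add(Mul(5, a), 15) = Add(15, Mul(5, a)))
Add(Mul(-9631, Pow(19922, -1)), Mul(-15495, Pow(Function('f')(-80), -1))) = Add(Mul(-9631, Pow(19922, -1)), Mul(-15495, Pow(Add(15, Mul(5, -80)), -1))) = Add(Mul(-9631, Rational(1, 19922)), Mul(-15495, Pow(Add(15, -400), -1))) = Add(Rational(-9631, 19922), Mul(-15495, Pow(-385, -1))) = Add(Rational(-9631, 19922), Mul(-15495, Rational(-1, 385))) = Add(Rational(-9631, 19922), Rational(3099, 77)) = Rational(8713813, 219142)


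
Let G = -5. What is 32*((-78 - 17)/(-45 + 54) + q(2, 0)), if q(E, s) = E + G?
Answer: -3904/9 ≈ -433.78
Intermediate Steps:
q(E, s) = -5 + E (q(E, s) = E - 5 = -5 + E)
32*((-78 - 17)/(-45 + 54) + q(2, 0)) = 32*((-78 - 17)/(-45 + 54) + (-5 + 2)) = 32*(-95/9 - 3) = 32*(-122/9) = -3904/9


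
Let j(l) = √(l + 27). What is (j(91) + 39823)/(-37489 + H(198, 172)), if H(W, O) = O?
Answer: -5689/5331 - √118/37317 ≈ -1.0674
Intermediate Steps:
j(l) = √(27 + l)
(j(91) + 39823)/(-37489 + H(198, 172)) = (√(27 + 91) + 39823)/(-37489 + 172) = (√118 + 39823)/(-37317) = (39823 + √118)*(-1/37317) = -5689/5331 - √118/37317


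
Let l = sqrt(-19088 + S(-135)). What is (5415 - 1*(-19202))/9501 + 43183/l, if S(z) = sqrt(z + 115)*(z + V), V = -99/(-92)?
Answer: 24617/9501 + 43183*sqrt(46)/sqrt(-878048 - 12321*I*sqrt(5)) ≈ 7.4916 + 312.44*I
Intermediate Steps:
V = 99/92 (V = -99*(-1/92) = 99/92 ≈ 1.0761)
S(z) = sqrt(115 + z)*(99/92 + z) (S(z) = sqrt(z + 115)*(z + 99/92) = sqrt(115 + z)*(99/92 + z))
l = sqrt(-19088 - 12321*I*sqrt(5)/46) (l = sqrt(-19088 + sqrt(115 - 135)*(99/92 - 135)) = sqrt(-19088 + sqrt(-20)*(-12321/92)) = sqrt(-19088 + (2*I*sqrt(5))*(-12321/92)) = sqrt(-19088 - 12321*I*sqrt(5)/46) ≈ 2.167 - 138.18*I)
(5415 - 1*(-19202))/9501 + 43183/l = (5415 - 1*(-19202))/9501 + 43183/((sqrt(-40390208 - 566766*I*sqrt(5))/46)) = (5415 + 19202)*(1/9501) + 43183*(46/sqrt(-40390208 - 566766*I*sqrt(5))) = 24617*(1/9501) + 1986418/sqrt(-40390208 - 566766*I*sqrt(5)) = 24617/9501 + 1986418/sqrt(-40390208 - 566766*I*sqrt(5))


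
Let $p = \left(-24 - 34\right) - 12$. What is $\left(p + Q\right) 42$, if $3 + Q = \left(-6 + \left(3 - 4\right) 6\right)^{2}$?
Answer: $2982$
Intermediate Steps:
$Q = 141$ ($Q = -3 + \left(-6 + \left(3 - 4\right) 6\right)^{2} = -3 + \left(-6 - 6\right)^{2} = -3 + \left(-12\right)^{2} = -3 + 144 = 141$)
$p = -70$ ($p = -58 - 12 = -70$)
$\left(p + Q\right) 42 = \left(-70 + 141\right) 42 = 71 \cdot 42 = 2982$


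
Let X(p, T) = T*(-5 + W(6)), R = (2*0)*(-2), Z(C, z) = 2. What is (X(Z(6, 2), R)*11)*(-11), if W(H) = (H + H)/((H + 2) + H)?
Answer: 0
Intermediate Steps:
W(H) = 2*H/(2 + 2*H) (W(H) = (2*H)/((2 + H) + H) = (2*H)/(2 + 2*H) = 2*H/(2 + 2*H))
R = 0 (R = 0*(-2) = 0)
X(p, T) = -29*T/7 (X(p, T) = T*(-5 + 6/(1 + 6)) = T*(-5 + 6/7) = T*(-29/7) = -29*T/7)
(X(Z(6, 2), R)*11)*(-11) = (-29/7*0*11)*(-11) = (0*11)*(-11) = 0*(-11) = 0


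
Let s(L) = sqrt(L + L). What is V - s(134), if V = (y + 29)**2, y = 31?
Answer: 3600 - 2*sqrt(67) ≈ 3583.6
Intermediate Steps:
s(L) = sqrt(2)*sqrt(L) (s(L) = sqrt(2*L) = sqrt(2)*sqrt(L))
V = 3600 (V = (31 + 29)**2 = 60**2 = 3600)
V - s(134) = 3600 - sqrt(2)*sqrt(134) = 3600 - 2*sqrt(67)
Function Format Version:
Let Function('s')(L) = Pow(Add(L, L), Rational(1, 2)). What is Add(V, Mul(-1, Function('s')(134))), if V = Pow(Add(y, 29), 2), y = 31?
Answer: Add(3600, Mul(-2, Pow(67, Rational(1, 2)))) ≈ 3583.6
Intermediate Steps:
Function('s')(L) = Mul(Pow(2, Rational(1, 2)), Pow(L, Rational(1, 2))) (Function('s')(L) = Pow(Mul(2, L), Rational(1, 2)) = Mul(Pow(2, Rational(1, 2)), Pow(L, Rational(1, 2))))
V = 3600 (V = Pow(Add(31, 29), 2) = Pow(60, 2) = 3600)
Add(V, Mul(-1, Function('s')(134))) = Add(3600, Mul(-1, Mul(Pow(2, Rational(1, 2)), Pow(134, Rational(1, 2))))) = Add(3600, Mul(-1, Mul(2, Pow(67, Rational(1, 2))))) = Add(3600, Mul(-2, Pow(67, Rational(1, 2))))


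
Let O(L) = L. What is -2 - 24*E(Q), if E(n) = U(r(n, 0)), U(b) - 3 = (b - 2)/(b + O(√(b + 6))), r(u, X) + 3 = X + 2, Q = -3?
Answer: -56 + 18*√5 ≈ -15.751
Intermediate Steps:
r(u, X) = -1 + X (r(u, X) = -3 + (X + 2) = -3 + (2 + X) = -1 + X)
U(b) = 3 + (-2 + b)/(b + √(6 + b)) (U(b) = 3 + (b - 2)/(b + √(b + 6)) = 3 + (-2 + b)/(b + √(6 + b)))
E(n) = (-6 + 3*√5)/(-1 + √5) (E(n) = (-2 + 3*√(6 + (-1 + 0)) + 4*(-1 + 0))/((-1 + 0) + √(6 + (-1 + 0))) = (-2 + 3*√(6 - 1) + 4*(-1))/(-1 + √(6 - 1)) = (-2 + 3*√5 - 4)/(-1 + √5) = (-6 + 3*√5)/(-1 + √5))
-2 - 24*E(Q) = -2 - 24*(9/4 - 3*√5/4) = -2 + (-54 + 18*√5) = -56 + 18*√5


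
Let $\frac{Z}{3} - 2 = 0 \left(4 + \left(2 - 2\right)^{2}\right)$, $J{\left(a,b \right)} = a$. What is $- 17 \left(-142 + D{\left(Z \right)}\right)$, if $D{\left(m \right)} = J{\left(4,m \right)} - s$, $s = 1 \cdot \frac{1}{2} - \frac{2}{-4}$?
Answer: $2363$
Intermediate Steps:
$Z = 6$ ($Z = 6 + 3 \cdot 0 \left(4 + \left(2 - 2\right)^{2}\right) = 6 + 3 \cdot 0 \left(4 + 0^{2}\right) = 6 + 3 \cdot 0 \left(4 + 0\right) = 6 + 3 \cdot 0 \cdot 4 = 6 + 3 \cdot 0 = 6 + 0 = 6$)
$s = 1$ ($s = 1 \cdot \frac{1}{2} - - \frac{1}{2} = \frac{1}{2} + \frac{1}{2} = 1$)
$D{\left(m \right)} = 3$ ($D{\left(m \right)} = 4 - 1 = 3$)
$- 17 \left(-142 + D{\left(Z \right)}\right) = - 17 \left(-142 + 3\right) = \left(-17\right) \left(-139\right) = 2363$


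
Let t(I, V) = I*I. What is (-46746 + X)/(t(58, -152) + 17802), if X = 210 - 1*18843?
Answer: -3441/1114 ≈ -3.0889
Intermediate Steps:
t(I, V) = I²
X = -18633 (X = 210 - 18843 = -18633)
(-46746 + X)/(t(58, -152) + 17802) = (-46746 - 18633)/(58² + 17802) = -65379/(3364 + 17802) = -65379/21166 = -65379*1/21166 = -3441/1114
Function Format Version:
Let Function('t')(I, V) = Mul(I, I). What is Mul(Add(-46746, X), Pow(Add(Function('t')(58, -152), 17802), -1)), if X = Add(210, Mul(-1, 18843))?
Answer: Rational(-3441, 1114) ≈ -3.0889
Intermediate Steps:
Function('t')(I, V) = Pow(I, 2)
X = -18633 (X = Add(210, -18843) = -18633)
Mul(Add(-46746, X), Pow(Add(Function('t')(58, -152), 17802), -1)) = Mul(Add(-46746, -18633), Pow(Add(Pow(58, 2), 17802), -1)) = Mul(-65379, Pow(Add(3364, 17802), -1)) = Mul(-65379, Pow(21166, -1)) = Mul(-65379, Rational(1, 21166)) = Rational(-3441, 1114)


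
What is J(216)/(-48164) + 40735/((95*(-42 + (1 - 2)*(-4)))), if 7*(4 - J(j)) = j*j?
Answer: -678269835/60855214 ≈ -11.146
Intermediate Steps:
J(j) = 4 - j²/7 (J(j) = 4 - j*j/7 = 4 - j²/7)
J(216)/(-48164) + 40735/((95*(-42 + (1 - 2)*(-4)))) = (4 - ⅐*216²)/(-48164) + 40735/((95*(-42 + (1 - 2)*(-4)))) = (4 - ⅐*46656)*(-1/48164) + 40735/((95*(-42 - 1*(-4)))) = (4 - 46656/7)*(-1/48164) + 40735/((95*(-42 + 4))) = -46628/7*(-1/48164) + 40735/((95*(-38))) = 11657/84287 + 40735/(-3610) = 11657/84287 + 40735*(-1/3610) = 11657/84287 - 8147/722 = -678269835/60855214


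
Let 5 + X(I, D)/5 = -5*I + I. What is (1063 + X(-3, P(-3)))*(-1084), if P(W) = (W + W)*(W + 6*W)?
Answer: -1190232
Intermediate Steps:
P(W) = 14*W**2 (P(W) = (2*W)*(7*W) = 14*W**2)
X(I, D) = -25 - 20*I (X(I, D) = -25 + 5*(-5*I + I) = -25 + 5*(-4*I) = -25 - 20*I)
(1063 + X(-3, P(-3)))*(-1084) = (1063 + (-25 - 20*(-3)))*(-1084) = (1063 + (-25 + 60))*(-1084) = (1063 + 35)*(-1084) = 1098*(-1084) = -1190232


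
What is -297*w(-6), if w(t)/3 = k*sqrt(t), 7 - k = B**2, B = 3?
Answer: 1782*I*sqrt(6) ≈ 4365.0*I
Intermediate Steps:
k = -2 (k = 7 - 1*3**2 = 7 - 1*9 = 7 - 9 = -2)
w(t) = -6*sqrt(t) (w(t) = 3*(-2*sqrt(t)) = -6*sqrt(t))
-297*w(-6) = -(-1782)*sqrt(-6) = -(-1782)*I*sqrt(6) = 1782*I*sqrt(6)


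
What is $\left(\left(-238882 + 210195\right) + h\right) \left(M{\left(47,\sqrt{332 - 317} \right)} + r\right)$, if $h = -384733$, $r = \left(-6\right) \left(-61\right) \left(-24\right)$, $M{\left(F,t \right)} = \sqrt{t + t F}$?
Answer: $3631481280 - 1653680 \cdot 3^{\frac{3}{4}} \sqrt[4]{5} \approx 3.6258 \cdot 10^{9}$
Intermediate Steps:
$M{\left(F,t \right)} = \sqrt{t + F t}$
$r = -8784$ ($r = 366 \left(-24\right) = -8784$)
$\left(\left(-238882 + 210195\right) + h\right) \left(M{\left(47,\sqrt{332 - 317} \right)} + r\right) = \left(\left(-238882 + 210195\right) - 384733\right) \left(\sqrt{\sqrt{332 - 317} \left(1 + 47\right)} - 8784\right) = \left(-28687 - 384733\right) \left(\sqrt{\sqrt{15} \cdot 48} - 8784\right) = - 413420 \left(\sqrt{48 \sqrt{15}} - 8784\right) = - 413420 \left(4 \cdot 3^{\frac{3}{4}} \sqrt[4]{5} - 8784\right) = - 413420 \left(-8784 + 4 \cdot 3^{\frac{3}{4}} \sqrt[4]{5}\right) = 3631481280 - 1653680 \cdot 3^{\frac{3}{4}} \sqrt[4]{5}$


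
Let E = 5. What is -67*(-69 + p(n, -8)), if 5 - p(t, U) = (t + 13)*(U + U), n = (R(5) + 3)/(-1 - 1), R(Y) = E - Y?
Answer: -8040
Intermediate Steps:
R(Y) = 5 - Y
n = -3/2 (n = ((5 - 1*5) + 3)/(-1 - 1) = ((5 - 5) + 3)/(-2) = (0 + 3)*(-½) = 3*(-½) = -3/2 ≈ -1.5000)
p(t, U) = 5 - 2*U*(13 + t) (p(t, U) = 5 - (t + 13)*(U + U) = 5 - (13 + t)*2*U = 5 - 2*U*(13 + t))
-67*(-69 + p(n, -8)) = -67*(-69 + (5 - 26*(-8) - 2*(-8)*(-3/2))) = -67*(-69 + (5 + 208 - 24)) = -67*(-69 + 189) = -67*120 = -8040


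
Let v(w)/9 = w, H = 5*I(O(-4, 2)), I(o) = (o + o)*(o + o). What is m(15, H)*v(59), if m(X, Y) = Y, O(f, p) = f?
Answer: 169920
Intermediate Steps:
I(o) = 4*o² (I(o) = (2*o)*(2*o) = 4*o²)
H = 320 (H = 5*(4*(-4)²) = 5*(4*16) = 5*64 = 320)
v(w) = 9*w
m(15, H)*v(59) = 320*(9*59) = 320*531 = 169920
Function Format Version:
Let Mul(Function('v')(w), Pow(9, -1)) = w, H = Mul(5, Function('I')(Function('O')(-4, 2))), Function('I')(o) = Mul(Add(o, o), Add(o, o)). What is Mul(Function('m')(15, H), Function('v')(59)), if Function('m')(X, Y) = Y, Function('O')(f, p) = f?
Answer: 169920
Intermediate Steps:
Function('I')(o) = Mul(4, Pow(o, 2)) (Function('I')(o) = Mul(Mul(2, o), Mul(2, o)) = Mul(4, Pow(o, 2)))
H = 320 (H = Mul(5, Mul(4, Pow(-4, 2))) = Mul(5, Mul(4, 16)) = Mul(5, 64) = 320)
Function('v')(w) = Mul(9, w)
Mul(Function('m')(15, H), Function('v')(59)) = Mul(320, Mul(9, 59)) = Mul(320, 531) = 169920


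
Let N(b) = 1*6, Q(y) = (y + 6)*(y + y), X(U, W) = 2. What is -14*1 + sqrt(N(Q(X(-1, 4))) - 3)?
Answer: -14 + sqrt(3) ≈ -12.268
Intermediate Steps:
Q(y) = 2*y*(6 + y) (Q(y) = (6 + y)*(2*y) = 2*y*(6 + y))
N(b) = 6
-14*1 + sqrt(N(Q(X(-1, 4))) - 3) = -14*1 + sqrt(6 - 3) = -14 + sqrt(3)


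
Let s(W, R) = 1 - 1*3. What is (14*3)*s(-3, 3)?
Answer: -84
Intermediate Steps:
s(W, R) = -2 (s(W, R) = 1 - 3 = -2)
(14*3)*s(-3, 3) = (14*3)*(-2) = 42*(-2) = -84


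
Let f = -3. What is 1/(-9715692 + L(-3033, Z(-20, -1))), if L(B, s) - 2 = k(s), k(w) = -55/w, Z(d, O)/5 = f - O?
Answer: -2/19431369 ≈ -1.0293e-7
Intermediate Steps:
Z(d, O) = -15 - 5*O (Z(d, O) = 5*(-3 - O) = -15 - 5*O)
L(B, s) = 2 - 55/s
1/(-9715692 + L(-3033, Z(-20, -1))) = 1/(-9715692 + (2 - 55/(-15 - 5*(-1)))) = 1/(-9715692 + (2 - 55/(-15 + 5))) = 1/(-9715692 + (2 - 55/(-10))) = 1/(-9715692 + (2 - 55*(-1/10))) = 1/(-9715692 + (2 + 11/2)) = 1/(-9715692 + 15/2) = 1/(-19431369/2) = -2/19431369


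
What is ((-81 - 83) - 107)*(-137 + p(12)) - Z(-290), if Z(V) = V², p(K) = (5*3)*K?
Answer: -95753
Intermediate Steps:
p(K) = 15*K
((-81 - 83) - 107)*(-137 + p(12)) - Z(-290) = ((-81 - 83) - 107)*(-137 + 15*12) - 1*(-290)² = (-164 - 107)*(-137 + 180) - 1*84100 = -271*43 - 84100 = -11653 - 84100 = -95753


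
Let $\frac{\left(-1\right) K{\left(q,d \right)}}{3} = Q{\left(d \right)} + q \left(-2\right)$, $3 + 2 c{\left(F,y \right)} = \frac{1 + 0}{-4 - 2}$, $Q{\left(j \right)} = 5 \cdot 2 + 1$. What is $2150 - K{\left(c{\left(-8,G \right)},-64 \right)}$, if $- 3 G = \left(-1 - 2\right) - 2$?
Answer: $\frac{4385}{2} \approx 2192.5$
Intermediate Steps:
$G = \frac{5}{3}$ ($G = - \frac{\left(-1 - 2\right) - 2}{3} = - \frac{-3 - 2}{3} = \left(- \frac{1}{3}\right) \left(-5\right) = \frac{5}{3} \approx 1.6667$)
$Q{\left(j \right)} = 11$ ($Q{\left(j \right)} = 10 + 1 = 11$)
$c{\left(F,y \right)} = - \frac{19}{12}$ ($c{\left(F,y \right)} = - \frac{3}{2} + \frac{\left(1 + 0\right) \frac{1}{-4 - 2}}{2} = - \frac{3}{2} + \frac{1 \frac{1}{-6}}{2} = - \frac{3}{2} + \frac{1 \left(- \frac{1}{6}\right)}{2} = - \frac{3}{2} + \frac{1}{2} \left(- \frac{1}{6}\right) = - \frac{3}{2} - \frac{1}{12} = - \frac{19}{12}$)
$K{\left(q,d \right)} = -33 + 6 q$ ($K{\left(q,d \right)} = - 3 \left(11 + q \left(-2\right)\right) = - 3 \left(11 - 2 q\right) = -33 + 6 q$)
$2150 - K{\left(c{\left(-8,G \right)},-64 \right)} = 2150 - \left(-33 + 6 \left(- \frac{19}{12}\right)\right) = 2150 - \left(-33 - \frac{19}{2}\right) = 2150 - - \frac{85}{2} = 2150 + \frac{85}{2} = \frac{4385}{2}$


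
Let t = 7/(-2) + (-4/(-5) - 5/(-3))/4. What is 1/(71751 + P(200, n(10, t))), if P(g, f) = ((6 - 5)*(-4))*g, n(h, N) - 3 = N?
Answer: 1/70951 ≈ 1.4094e-5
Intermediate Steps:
t = -173/60 (t = 7*(-½) + (-4*(-⅕) - 5*(-⅓))*(¼) = -7/2 + (⅘ + 5/3)*(¼) = -7/2 + (37/15)*(¼) = -7/2 + 37/60 = -173/60 ≈ -2.8833)
n(h, N) = 3 + N
P(g, f) = -4*g (P(g, f) = (1*(-4))*g = -4*g)
1/(71751 + P(200, n(10, t))) = 1/(71751 - 4*200) = 1/(71751 - 800) = 1/70951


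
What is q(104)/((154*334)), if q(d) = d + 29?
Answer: 19/7348 ≈ 0.0025857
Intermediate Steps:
q(d) = 29 + d
q(104)/((154*334)) = (29 + 104)/((154*334)) = 133/51436 = 133*(1/51436) = 19/7348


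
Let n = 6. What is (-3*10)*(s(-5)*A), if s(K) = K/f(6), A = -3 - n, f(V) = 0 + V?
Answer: -225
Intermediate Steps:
f(V) = V
A = -9 (A = -3 - 1*6 = -3 - 6 = -9)
s(K) = K/6
(-3*10)*(s(-5)*A) = (-3*10)*(((⅙)*(-5))*(-9)) = -(-25)*(-9) = -30*15/2 = -225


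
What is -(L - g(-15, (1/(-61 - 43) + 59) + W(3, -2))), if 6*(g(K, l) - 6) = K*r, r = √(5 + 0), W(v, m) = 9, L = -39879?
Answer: 39885 - 5*√5/2 ≈ 39879.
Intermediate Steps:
r = √5 ≈ 2.2361
g(K, l) = 6 + K*√5/6 (g(K, l) = 6 + (K*√5)/6 = 6 + K*√5/6)
-(L - g(-15, (1/(-61 - 43) + 59) + W(3, -2))) = -(-39879 - (6 + (⅙)*(-15)*√5)) = -(-39879 - (6 - 5*√5/2)) = -(-39879 + (-6 + 5*√5/2)) = -(-39885 + 5*√5/2) = 39885 - 5*√5/2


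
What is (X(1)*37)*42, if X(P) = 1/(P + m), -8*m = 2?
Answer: 2072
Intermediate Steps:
m = -¼ (m = -⅛*2 = -¼ ≈ -0.25000)
X(P) = 1/(-¼ + P) (X(P) = 1/(P - ¼) = 1/(-¼ + P))
(X(1)*37)*42 = ((4/(-1 + 4*1))*37)*42 = ((4/(-1 + 4))*37)*42 = ((4/3)*37)*42 = (148/3)*42 = 2072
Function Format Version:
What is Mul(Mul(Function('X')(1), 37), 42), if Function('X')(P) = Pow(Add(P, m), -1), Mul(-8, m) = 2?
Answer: 2072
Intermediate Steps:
m = Rational(-1, 4) (m = Mul(Rational(-1, 8), 2) = Rational(-1, 4) ≈ -0.25000)
Function('X')(P) = Pow(Add(Rational(-1, 4), P), -1) (Function('X')(P) = Pow(Add(P, Rational(-1, 4)), -1) = Pow(Add(Rational(-1, 4), P), -1))
Mul(Mul(Function('X')(1), 37), 42) = Mul(Mul(Mul(4, Pow(Add(-1, Mul(4, 1)), -1)), 37), 42) = Mul(Mul(Mul(4, Pow(Add(-1, 4), -1)), 37), 42) = Mul(Mul(Mul(4, Pow(3, -1)), 37), 42) = Mul(Mul(Mul(4, Rational(1, 3)), 37), 42) = Mul(Mul(Rational(4, 3), 37), 42) = Mul(Rational(148, 3), 42) = 2072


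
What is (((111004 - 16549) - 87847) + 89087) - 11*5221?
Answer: 38264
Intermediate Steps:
(((111004 - 16549) - 87847) + 89087) - 11*5221 = ((94455 - 87847) + 89087) - 57431 = (6608 + 89087) - 57431 = 95695 - 57431 = 38264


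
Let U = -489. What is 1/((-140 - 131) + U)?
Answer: -1/760 ≈ -0.0013158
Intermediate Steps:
1/((-140 - 131) + U) = 1/((-140 - 131) - 489) = 1/(-271 - 489) = 1/(-760) = -1/760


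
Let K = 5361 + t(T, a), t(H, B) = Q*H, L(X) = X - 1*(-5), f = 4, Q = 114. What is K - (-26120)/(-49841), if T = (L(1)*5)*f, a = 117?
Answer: 948996361/49841 ≈ 19040.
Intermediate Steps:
L(X) = 5 + X (L(X) = X + 5 = 5 + X)
T = 120 (T = ((5 + 1)*5)*4 = (6*5)*4 = 30*4 = 120)
t(H, B) = 114*H
K = 19041 (K = 5361 + 114*120 = 5361 + 13680 = 19041)
K - (-26120)/(-49841) = 19041 - (-26120)/(-49841) = 19041 - (-26120)*(-1)/49841 = 19041 - 1*26120/49841 = 19041 - 26120/49841 = 948996361/49841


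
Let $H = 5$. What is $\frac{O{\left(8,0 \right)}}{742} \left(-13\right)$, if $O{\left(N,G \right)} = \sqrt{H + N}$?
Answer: $- \frac{13 \sqrt{13}}{742} \approx -0.06317$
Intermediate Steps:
$O{\left(N,G \right)} = \sqrt{5 + N}$
$\frac{O{\left(8,0 \right)}}{742} \left(-13\right) = \frac{\sqrt{5 + 8}}{742} \left(-13\right) = \sqrt{13} \cdot \frac{1}{742} \left(-13\right) = \frac{\sqrt{13}}{742} \left(-13\right) = - \frac{13 \sqrt{13}}{742}$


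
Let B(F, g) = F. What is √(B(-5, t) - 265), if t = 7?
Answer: 3*I*√30 ≈ 16.432*I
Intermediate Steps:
√(B(-5, t) - 265) = √(-5 - 265) = √(-270) = 3*I*√30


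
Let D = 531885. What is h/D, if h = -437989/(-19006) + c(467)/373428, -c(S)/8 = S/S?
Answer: 40889301061/943746502082670 ≈ 4.3327e-5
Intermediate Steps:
c(S) = -8 (c(S) = -8*S/S = -8*1 = -8)
h = 40889301061/1774343142 (h = -437989/(-19006) - 8/373428 = -437989*(-1/19006) - 8*1/373428 = 437989/19006 - 2/93357 = 40889301061/1774343142 ≈ 23.045)
h/D = (40889301061/1774343142)/531885 = (40889301061/1774343142)*(1/531885) = 40889301061/943746502082670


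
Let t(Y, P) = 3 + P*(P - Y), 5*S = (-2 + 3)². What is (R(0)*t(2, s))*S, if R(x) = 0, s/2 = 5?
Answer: 0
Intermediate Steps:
s = 10 (s = 2*5 = 10)
S = ⅕ (S = (-2 + 3)²/5 = (⅕)*1² = (⅕)*1 = ⅕ ≈ 0.20000)
(R(0)*t(2, s))*S = (0*(3 + 10² - 1*10*2))*(⅕) = (0*(3 + 100 - 20))*(⅕) = (0*83)*(⅕) = 0*(⅕) = 0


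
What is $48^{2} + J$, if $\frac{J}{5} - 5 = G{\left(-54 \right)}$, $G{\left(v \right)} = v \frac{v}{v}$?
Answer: $2059$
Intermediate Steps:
$G{\left(v \right)} = v$ ($G{\left(v \right)} = v 1 = v$)
$J = -245$ ($J = 25 + 5 \left(-54\right) = 25 - 270 = -245$)
$48^{2} + J = 48^{2} - 245 = 2304 - 245 = 2059$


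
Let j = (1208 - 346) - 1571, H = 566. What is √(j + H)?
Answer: I*√143 ≈ 11.958*I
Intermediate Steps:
j = -709 (j = 862 - 1571 = -709)
√(j + H) = √(-709 + 566) = √(-143) = I*√143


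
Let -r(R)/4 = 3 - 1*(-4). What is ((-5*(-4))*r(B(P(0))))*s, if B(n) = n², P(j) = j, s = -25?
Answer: 14000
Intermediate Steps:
r(R) = -28 (r(R) = -4*(3 - 1*(-4)) = -4*(3 + 4) = -4*7 = -28)
((-5*(-4))*r(B(P(0))))*s = (-5*(-4)*(-28))*(-25) = (20*(-28))*(-25) = -560*(-25) = 14000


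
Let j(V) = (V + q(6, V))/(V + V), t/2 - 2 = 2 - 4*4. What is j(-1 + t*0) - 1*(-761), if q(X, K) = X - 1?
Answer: 759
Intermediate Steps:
q(X, K) = -1 + X
t = -24 (t = 4 + 2*(2 - 4*4) = 4 + 2*(2 - 16) = 4 + 2*(-14) = 4 - 28 = -24)
j(V) = (5 + V)/(2*V) (j(V) = (V + (-1 + 6))/(V + V) = (V + 5)/((2*V)) = (5 + V)*(1/(2*V)) = (5 + V)/(2*V))
j(-1 + t*0) - 1*(-761) = (5 + (-1 - 24*0))/(2*(-1 - 24*0)) - 1*(-761) = (5 + (-1 + 0))/(2*(-1 + 0)) + 761 = (½)*(5 - 1)/(-1) + 761 = (½)*(-1)*4 + 761 = -2 + 761 = 759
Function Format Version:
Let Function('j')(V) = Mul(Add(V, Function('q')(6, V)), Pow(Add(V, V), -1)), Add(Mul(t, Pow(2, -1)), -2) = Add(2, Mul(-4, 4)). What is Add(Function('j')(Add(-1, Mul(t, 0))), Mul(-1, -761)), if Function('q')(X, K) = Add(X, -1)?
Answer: 759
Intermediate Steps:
Function('q')(X, K) = Add(-1, X)
t = -24 (t = Add(4, Mul(2, Add(2, Mul(-4, 4)))) = Add(4, Mul(2, Add(2, -16))) = Add(4, Mul(2, -14)) = Add(4, -28) = -24)
Function('j')(V) = Mul(Rational(1, 2), Pow(V, -1), Add(5, V)) (Function('j')(V) = Mul(Add(V, Add(-1, 6)), Pow(Add(V, V), -1)) = Mul(Add(V, 5), Pow(Mul(2, V), -1)) = Mul(Add(5, V), Mul(Rational(1, 2), Pow(V, -1))) = Mul(Rational(1, 2), Pow(V, -1), Add(5, V)))
Add(Function('j')(Add(-1, Mul(t, 0))), Mul(-1, -761)) = Add(Mul(Rational(1, 2), Pow(Add(-1, Mul(-24, 0)), -1), Add(5, Add(-1, Mul(-24, 0)))), Mul(-1, -761)) = Add(Mul(Rational(1, 2), Pow(Add(-1, 0), -1), Add(5, Add(-1, 0))), 761) = Add(Mul(Rational(1, 2), Pow(-1, -1), Add(5, -1)), 761) = Add(Mul(Rational(1, 2), -1, 4), 761) = Add(-2, 761) = 759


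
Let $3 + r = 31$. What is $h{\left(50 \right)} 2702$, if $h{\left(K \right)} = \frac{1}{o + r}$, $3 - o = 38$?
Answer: $-386$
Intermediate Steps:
$o = -35$ ($o = 3 - 38 = -35$)
$r = 28$ ($r = -3 + 31 = 28$)
$h{\left(K \right)} = - \frac{1}{7}$ ($h{\left(K \right)} = \frac{1}{-35 + 28} = \frac{1}{-7} = - \frac{1}{7}$)
$h{\left(50 \right)} 2702 = \left(- \frac{1}{7}\right) 2702 = -386$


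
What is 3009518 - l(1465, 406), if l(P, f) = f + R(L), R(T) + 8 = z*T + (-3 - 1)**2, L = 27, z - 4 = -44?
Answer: 3010184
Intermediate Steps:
z = -40 (z = 4 - 44 = -40)
R(T) = 8 - 40*T (R(T) = -8 + (-40*T + (-3 - 1)**2) = -8 + (-40*T + (-4)**2) = -8 + (-40*T + 16) = -8 + (16 - 40*T) = 8 - 40*T)
l(P, f) = -1072 + f (l(P, f) = f + (8 - 40*27) = f + (8 - 1080) = f - 1072 = -1072 + f)
3009518 - l(1465, 406) = 3009518 - (-1072 + 406) = 3009518 - 1*(-666) = 3009518 + 666 = 3010184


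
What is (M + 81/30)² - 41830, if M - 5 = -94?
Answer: -3438231/100 ≈ -34382.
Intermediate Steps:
M = -89 (M = 5 - 94 = -89)
(M + 81/30)² - 41830 = (-89 + 81/30)² - 41830 = (-89 + 81*(1/30))² - 41830 = (-89 + 27/10)² - 41830 = (-863/10)² - 41830 = 744769/100 - 41830 = -3438231/100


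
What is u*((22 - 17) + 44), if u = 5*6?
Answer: 1470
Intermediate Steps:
u = 30
u*((22 - 17) + 44) = 30*((22 - 17) + 44) = 30*(5 + 44) = 30*49 = 1470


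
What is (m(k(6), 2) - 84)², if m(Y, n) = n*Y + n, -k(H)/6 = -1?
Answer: 4900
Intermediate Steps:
k(H) = 6 (k(H) = -6*(-1) = 6)
m(Y, n) = n + Y*n (m(Y, n) = Y*n + n = n + Y*n)
(m(k(6), 2) - 84)² = (2*(1 + 6) - 84)² = (2*7 - 84)² = (14 - 84)² = (-70)² = 4900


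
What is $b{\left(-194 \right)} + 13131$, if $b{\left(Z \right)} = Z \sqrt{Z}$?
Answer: $13131 - 194 i \sqrt{194} \approx 13131.0 - 2702.1 i$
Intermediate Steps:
$b{\left(Z \right)} = Z^{\frac{3}{2}}$
$b{\left(-194 \right)} + 13131 = \left(-194\right)^{\frac{3}{2}} + 13131 = - 194 i \sqrt{194} + 13131 = 13131 - 194 i \sqrt{194}$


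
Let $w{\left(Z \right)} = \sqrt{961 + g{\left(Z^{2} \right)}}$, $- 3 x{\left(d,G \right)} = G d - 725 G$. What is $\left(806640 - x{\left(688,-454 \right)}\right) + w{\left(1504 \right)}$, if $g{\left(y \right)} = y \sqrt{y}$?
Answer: $\frac{2436718}{3} + 95 \sqrt{376961} \approx 8.7057 \cdot 10^{5}$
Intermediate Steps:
$x{\left(d,G \right)} = \frac{725 G}{3} - \frac{G d}{3}$ ($x{\left(d,G \right)} = - \frac{G d - 725 G}{3} = - \frac{- 725 G + G d}{3} = \frac{725 G}{3} - \frac{G d}{3}$)
$g{\left(y \right)} = y^{\frac{3}{2}}$
$w{\left(Z \right)} = \sqrt{961 + \left(Z^{2}\right)^{\frac{3}{2}}}$
$\left(806640 - x{\left(688,-454 \right)}\right) + w{\left(1504 \right)} = \left(806640 - \frac{1}{3} \left(-454\right) \left(725 - 688\right)\right) + \sqrt{961 + \left(1504^{2}\right)^{\frac{3}{2}}} = \left(806640 - \frac{1}{3} \left(-454\right) \left(725 - 688\right)\right) + \sqrt{961 + 2262016^{\frac{3}{2}}} = \left(806640 - \frac{1}{3} \left(-454\right) 37\right) + \sqrt{961 + 3402072064} = \left(806640 - - \frac{16798}{3}\right) + \sqrt{3402073025} = \left(806640 + \frac{16798}{3}\right) + 95 \sqrt{376961} = \frac{2436718}{3} + 95 \sqrt{376961}$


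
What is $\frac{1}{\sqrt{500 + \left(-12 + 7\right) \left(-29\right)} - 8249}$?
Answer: $- \frac{8249}{68045356} - \frac{\sqrt{645}}{68045356} \approx -0.0001216$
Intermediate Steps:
$\frac{1}{\sqrt{500 + \left(-12 + 7\right) \left(-29\right)} - 8249} = \frac{1}{\sqrt{500 - -145} - 8249} = \frac{1}{\sqrt{500 + 145} - 8249} = \frac{1}{\sqrt{645} - 8249} = \frac{1}{-8249 + \sqrt{645}}$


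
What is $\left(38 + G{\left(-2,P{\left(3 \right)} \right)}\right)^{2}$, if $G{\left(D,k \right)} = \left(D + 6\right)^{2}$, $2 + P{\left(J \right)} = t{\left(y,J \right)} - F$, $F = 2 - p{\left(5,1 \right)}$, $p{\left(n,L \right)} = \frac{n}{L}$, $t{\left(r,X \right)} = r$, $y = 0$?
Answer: $2916$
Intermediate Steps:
$F = -3$ ($F = 2 - \frac{5}{1} = 2 - 5 \cdot 1 = 2 - 5 = -3$)
$P{\left(J \right)} = 1$ ($P{\left(J \right)} = -2 + \left(0 - -3\right) = -2 + \left(0 + 3\right) = -2 + 3 = 1$)
$G{\left(D,k \right)} = \left(6 + D\right)^{2}$
$\left(38 + G{\left(-2,P{\left(3 \right)} \right)}\right)^{2} = \left(38 + \left(6 - 2\right)^{2}\right)^{2} = \left(38 + 4^{2}\right)^{2} = \left(38 + 16\right)^{2} = 54^{2} = 2916$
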